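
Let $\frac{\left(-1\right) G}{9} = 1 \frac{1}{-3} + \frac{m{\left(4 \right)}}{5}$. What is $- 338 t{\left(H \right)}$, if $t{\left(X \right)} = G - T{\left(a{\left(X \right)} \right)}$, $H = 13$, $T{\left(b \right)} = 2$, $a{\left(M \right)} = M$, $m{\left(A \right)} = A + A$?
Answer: $\frac{22646}{5} \approx 4529.2$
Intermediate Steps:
$m{\left(A \right)} = 2 A$
$G = - \frac{57}{5}$ ($G = - 9 \left(1 \frac{1}{-3} + \frac{2 \cdot 4}{5}\right) = - 9 \left(1 \left(- \frac{1}{3}\right) + 8 \cdot \frac{1}{5}\right) = - 9 \left(- \frac{1}{3} + \frac{8}{5}\right) = \left(-9\right) \frac{19}{15} = - \frac{57}{5} \approx -11.4$)
$t{\left(X \right)} = - \frac{67}{5}$ ($t{\left(X \right)} = - \frac{57}{5} - 2 = - \frac{67}{5}$)
$- 338 t{\left(H \right)} = \left(-338\right) \left(- \frac{67}{5}\right) = \frac{22646}{5}$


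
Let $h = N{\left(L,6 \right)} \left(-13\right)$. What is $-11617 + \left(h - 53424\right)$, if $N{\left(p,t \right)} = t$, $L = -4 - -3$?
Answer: $-65119$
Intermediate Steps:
$L = -1$ ($L = -4 + 3 = -1$)
$h = -78$ ($h = 6 \left(-13\right) = -78$)
$-11617 + \left(h - 53424\right) = -11617 - 53502 = -65119$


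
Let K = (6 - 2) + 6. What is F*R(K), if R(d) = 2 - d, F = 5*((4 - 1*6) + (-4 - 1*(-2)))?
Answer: 160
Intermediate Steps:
K = 10 (K = 4 + 6 = 10)
F = -20 (F = 5*((4 - 6) + (-4 + 2)) = 5*(-2 - 2) = 5*(-4) = -20)
F*R(K) = -20*(2 - 1*10) = -20*(2 - 10) = -20*(-8) = 160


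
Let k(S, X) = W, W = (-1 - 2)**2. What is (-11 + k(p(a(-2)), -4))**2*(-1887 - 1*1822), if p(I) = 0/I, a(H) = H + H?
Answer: -14836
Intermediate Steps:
a(H) = 2*H
p(I) = 0
W = 9 (W = (-3)**2 = 9)
k(S, X) = 9
(-11 + k(p(a(-2)), -4))**2*(-1887 - 1*1822) = (-11 + 9)**2*(-1887 - 1*1822) = (-2)**2*(-1887 - 1822) = 4*(-3709) = -14836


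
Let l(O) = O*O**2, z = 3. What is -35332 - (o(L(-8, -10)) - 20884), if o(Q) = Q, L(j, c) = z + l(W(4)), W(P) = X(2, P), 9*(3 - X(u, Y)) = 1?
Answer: -10552355/729 ≈ -14475.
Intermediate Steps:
X(u, Y) = 26/9 (X(u, Y) = 3 - 1/9*1 = 3 - 1/9 = 26/9)
W(P) = 26/9
l(O) = O**3
L(j, c) = 19763/729 (L(j, c) = 3 + (26/9)**3 = 3 + 17576/729 = 19763/729)
-35332 - (o(L(-8, -10)) - 20884) = -35332 - (19763/729 - 20884) = -35332 - 1*(-15204673/729) = -35332 + 15204673/729 = -10552355/729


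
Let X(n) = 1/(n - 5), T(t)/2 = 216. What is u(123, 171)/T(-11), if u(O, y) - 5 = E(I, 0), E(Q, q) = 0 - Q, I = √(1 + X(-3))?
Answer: 5/432 - √14/1728 ≈ 0.0094088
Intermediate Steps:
T(t) = 432 (T(t) = 2*216 = 432)
X(n) = 1/(-5 + n)
I = √14/4 (I = √(1 + 1/(-5 - 3)) = √(1 + 1/(-8)) = √(1 - ⅛) = √(7/8) = √14/4 ≈ 0.93541)
E(Q, q) = -Q
u(O, y) = 5 - √14/4
u(123, 171)/T(-11) = (5 - √14/4)/432 = (5 - √14/4)*(1/432) = 5/432 - √14/1728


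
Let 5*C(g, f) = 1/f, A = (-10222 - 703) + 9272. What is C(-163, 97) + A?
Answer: -801704/485 ≈ -1653.0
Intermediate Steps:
A = -1653 (A = -10925 + 9272 = -1653)
C(g, f) = 1/(5*f)
C(-163, 97) + A = (⅕)/97 - 1653 = (⅕)*(1/97) - 1653 = 1/485 - 1653 = -801704/485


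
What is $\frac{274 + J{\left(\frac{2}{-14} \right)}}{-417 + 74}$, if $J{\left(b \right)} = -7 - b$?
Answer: $- \frac{1870}{2401} \approx -0.77884$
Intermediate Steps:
$\frac{274 + J{\left(\frac{2}{-14} \right)}}{-417 + 74} = \frac{274 - \left(7 + \frac{2}{-14}\right)}{-417 + 74} = \frac{274 - \left(7 + 2 \left(- \frac{1}{14}\right)\right)}{-343} = \left(274 - \frac{48}{7}\right) \left(- \frac{1}{343}\right) = \frac{1870}{7} \left(- \frac{1}{343}\right) = - \frac{1870}{2401}$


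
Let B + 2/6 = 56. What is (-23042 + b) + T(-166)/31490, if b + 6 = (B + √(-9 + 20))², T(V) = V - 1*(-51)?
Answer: -1130138519/56682 + 334*√11/3 ≈ -19569.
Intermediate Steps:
T(V) = 51 + V (T(V) = V + 51 = 51 + V)
B = 167/3 (B = -⅓ + 56 = 167/3 ≈ 55.667)
b = -6 + (167/3 + √11)² (b = -6 + (167/3 + √(-9 + 20))² = -6 + (167/3 + √11)² ≈ 3473.0)
(-23042 + b) + T(-166)/31490 = (-23042 + (27934/9 + 334*√11/3)) + (51 - 166)/31490 = (-179444/9 + 334*√11/3) - 115*1/31490 = (-179444/9 + 334*√11/3) - 23/6298 = -1130138519/56682 + 334*√11/3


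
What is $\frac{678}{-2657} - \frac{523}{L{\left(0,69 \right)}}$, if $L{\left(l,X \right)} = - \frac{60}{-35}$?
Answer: $- \frac{9735413}{31884} \approx -305.34$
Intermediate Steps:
$L{\left(l,X \right)} = \frac{12}{7}$ ($L{\left(l,X \right)} = \left(-60\right) \left(- \frac{1}{35}\right) = \frac{12}{7}$)
$\frac{678}{-2657} - \frac{523}{L{\left(0,69 \right)}} = \frac{678}{-2657} - \frac{523}{\frac{12}{7}} = 678 \left(- \frac{1}{2657}\right) - \frac{3661}{12} = - \frac{678}{2657} - \frac{3661}{12} = - \frac{9735413}{31884}$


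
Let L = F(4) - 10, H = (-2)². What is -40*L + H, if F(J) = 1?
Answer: 364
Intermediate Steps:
H = 4
L = -9 (L = 1 - 10 = -9)
-40*L + H = -40*(-9) + 4 = 360 + 4 = 364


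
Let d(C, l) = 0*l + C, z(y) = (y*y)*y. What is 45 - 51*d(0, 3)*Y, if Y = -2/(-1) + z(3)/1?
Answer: 45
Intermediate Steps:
z(y) = y**3 (z(y) = y**2*y = y**3)
d(C, l) = C (d(C, l) = 0 + C = C)
Y = 29 (Y = -2/(-1) + 3**3/1 = -2*(-1) + 27*1 = 2 + 27 = 29)
45 - 51*d(0, 3)*Y = 45 - 0*29 = 45 - 51*0 = 45 + 0 = 45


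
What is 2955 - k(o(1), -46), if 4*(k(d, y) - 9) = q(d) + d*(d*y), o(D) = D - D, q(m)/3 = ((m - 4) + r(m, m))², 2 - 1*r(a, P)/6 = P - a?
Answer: 2898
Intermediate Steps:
r(a, P) = 12 - 6*P + 6*a (r(a, P) = 12 - 6*(P - a) = 12 + (-6*P + 6*a) = 12 - 6*P + 6*a)
q(m) = 3*(8 + m)² (q(m) = 3*((m - 4) + (12 - 6*m + 6*m))² = 3*((-4 + m) + 12)² = 3*(8 + m)²)
o(D) = 0
k(d, y) = 9 + 3*(8 + d)²/4 + y*d²/4 (k(d, y) = 9 + (3*(8 + d)² + d*(d*y))/4 = 9 + (3*(8 + d)² + y*d²)/4 = 9 + (3*(8 + d)²/4 + y*d²/4) = 9 + 3*(8 + d)²/4 + y*d²/4)
2955 - k(o(1), -46) = 2955 - (9 + 3*(8 + 0)²/4 + (¼)*(-46)*0²) = 2955 - (9 + (¾)*8² + (¼)*(-46)*0) = 2955 - (9 + (¾)*64 + 0) = 2955 - (9 + 48 + 0) = 2955 - 1*57 = 2955 - 57 = 2898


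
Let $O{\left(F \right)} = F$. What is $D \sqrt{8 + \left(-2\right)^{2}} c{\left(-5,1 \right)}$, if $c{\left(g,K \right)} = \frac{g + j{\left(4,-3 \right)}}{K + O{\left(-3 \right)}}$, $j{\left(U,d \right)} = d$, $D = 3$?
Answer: $24 \sqrt{3} \approx 41.569$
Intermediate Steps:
$c{\left(g,K \right)} = \frac{-3 + g}{-3 + K}$ ($c{\left(g,K \right)} = \frac{g - 3}{K - 3} = \frac{-3 + g}{-3 + K}$)
$D \sqrt{8 + \left(-2\right)^{2}} c{\left(-5,1 \right)} = 3 \sqrt{8 + \left(-2\right)^{2}} \frac{-3 - 5}{-3 + 1} = 3 \sqrt{8 + 4} \frac{1}{-2} \left(-8\right) = 3 \sqrt{12} \left(\left(- \frac{1}{2}\right) \left(-8\right)\right) = 3 \cdot 2 \sqrt{3} \cdot 4 = 6 \sqrt{3} \cdot 4 = 24 \sqrt{3}$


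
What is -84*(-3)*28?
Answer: 7056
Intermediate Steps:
-84*(-3)*28 = -28*(-9)*28 = 252*28 = 7056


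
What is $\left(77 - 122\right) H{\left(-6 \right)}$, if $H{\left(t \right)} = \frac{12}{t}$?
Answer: $90$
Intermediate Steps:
$\left(77 - 122\right) H{\left(-6 \right)} = \left(77 - 122\right) \frac{12}{-6} = - 45 \cdot 12 \left(- \frac{1}{6}\right) = \left(-45\right) \left(-2\right) = 90$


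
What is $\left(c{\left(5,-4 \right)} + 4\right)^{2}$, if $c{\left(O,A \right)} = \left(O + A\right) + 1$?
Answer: $36$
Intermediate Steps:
$c{\left(O,A \right)} = 1 + A + O$ ($c{\left(O,A \right)} = \left(A + O\right) + 1 = 1 + A + O$)
$\left(c{\left(5,-4 \right)} + 4\right)^{2} = \left(\left(1 - 4 + 5\right) + 4\right)^{2} = \left(2 + 4\right)^{2} = 6^{2} = 36$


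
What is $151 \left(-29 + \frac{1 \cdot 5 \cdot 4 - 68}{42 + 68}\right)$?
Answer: $- \frac{244469}{55} \approx -4444.9$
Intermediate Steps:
$151 \left(-29 + \frac{1 \cdot 5 \cdot 4 - 68}{42 + 68}\right) = 151 \left(-29 + \frac{5 \cdot 4 - 68}{110}\right) = 151 \left(-29 + \left(20 - 68\right) \frac{1}{110}\right) = 151 \left(-29 - \frac{24}{55}\right) = 151 \left(- \frac{1619}{55}\right) = - \frac{244469}{55}$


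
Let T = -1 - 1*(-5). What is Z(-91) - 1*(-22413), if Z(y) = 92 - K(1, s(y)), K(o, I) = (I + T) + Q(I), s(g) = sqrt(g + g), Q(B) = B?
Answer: 22501 - 2*I*sqrt(182) ≈ 22501.0 - 26.981*I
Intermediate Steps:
T = 4 (T = -1 + 5 = 4)
s(g) = sqrt(2)*sqrt(g) (s(g) = sqrt(2*g) = sqrt(2)*sqrt(g))
K(o, I) = 4 + 2*I (K(o, I) = (I + 4) + I = (4 + I) + I = 4 + 2*I)
Z(y) = 88 - 2*sqrt(2)*sqrt(y) (Z(y) = 92 - (4 + 2*(sqrt(2)*sqrt(y))) = 92 - (4 + 2*sqrt(2)*sqrt(y)) = 92 + (-4 - 2*sqrt(2)*sqrt(y)) = 88 - 2*sqrt(2)*sqrt(y))
Z(-91) - 1*(-22413) = (88 - 2*sqrt(2)*sqrt(-91)) - 1*(-22413) = (88 - 2*sqrt(2)*I*sqrt(91)) + 22413 = (88 - 2*I*sqrt(182)) + 22413 = 22501 - 2*I*sqrt(182)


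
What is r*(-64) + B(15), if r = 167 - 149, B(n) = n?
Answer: -1137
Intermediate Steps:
r = 18
r*(-64) + B(15) = 18*(-64) + 15 = -1152 + 15 = -1137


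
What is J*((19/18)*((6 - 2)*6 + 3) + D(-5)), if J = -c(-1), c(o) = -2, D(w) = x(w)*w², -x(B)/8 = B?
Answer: 2057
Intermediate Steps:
x(B) = -8*B
D(w) = -8*w³ (D(w) = (-8*w)*w² = -8*w³)
J = 2 (J = -1*(-2) = 2)
J*((19/18)*((6 - 2)*6 + 3) + D(-5)) = 2*((19/18)*((6 - 2)*6 + 3) - 8*(-5)³) = 2*((19*(1/18))*(4*6 + 3) - 8*(-125)) = 2*(19*(24 + 3)/18 + 1000) = 2*((19/18)*27 + 1000) = 2*(57/2 + 1000) = 2*(2057/2) = 2057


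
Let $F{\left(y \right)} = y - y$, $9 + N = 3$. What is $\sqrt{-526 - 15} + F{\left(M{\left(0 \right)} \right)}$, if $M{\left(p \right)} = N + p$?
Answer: $i \sqrt{541} \approx 23.259 i$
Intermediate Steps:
$N = -6$ ($N = -9 + 3 = -6$)
$M{\left(p \right)} = -6 + p$
$F{\left(y \right)} = 0$
$\sqrt{-526 - 15} + F{\left(M{\left(0 \right)} \right)} = \sqrt{-526 - 15} + 0 = \sqrt{-541} + 0 = i \sqrt{541} + 0 = i \sqrt{541}$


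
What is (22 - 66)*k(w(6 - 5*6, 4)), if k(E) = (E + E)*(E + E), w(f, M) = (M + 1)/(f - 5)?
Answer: -4400/841 ≈ -5.2319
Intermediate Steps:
w(f, M) = (1 + M)/(-5 + f)
k(E) = 4*E² (k(E) = (2*E)*(2*E) = 4*E²)
(22 - 66)*k(w(6 - 5*6, 4)) = (22 - 66)*(4*((1 + 4)/(-5 + (6 - 5*6)))²) = -176*(5/(-5 + (6 - 30)))² = -176*(5/(-5 - 24))² = -176*(5/(-29))² = -176*(-1/29*5)² = -176*(-5/29)² = -176*25/841 = -44*100/841 = -4400/841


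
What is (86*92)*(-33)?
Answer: -261096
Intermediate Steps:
(86*92)*(-33) = 7912*(-33) = -261096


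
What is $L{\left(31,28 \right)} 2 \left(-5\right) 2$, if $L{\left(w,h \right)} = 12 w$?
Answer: $-7440$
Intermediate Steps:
$L{\left(31,28 \right)} 2 \left(-5\right) 2 = 12 \cdot 31 \cdot 2 \left(-5\right) 2 = 372 \left(\left(-10\right) 2\right) = 372 \left(-20\right) = -7440$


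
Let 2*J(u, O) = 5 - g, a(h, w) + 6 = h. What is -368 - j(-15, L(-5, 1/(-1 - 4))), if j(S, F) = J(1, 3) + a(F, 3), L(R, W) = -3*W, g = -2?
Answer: -3661/10 ≈ -366.10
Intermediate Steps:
a(h, w) = -6 + h
J(u, O) = 7/2 (J(u, O) = (5 - 1*(-2))/2 = (5 + 2)/2 = (½)*7 = 7/2)
j(S, F) = -5/2 + F (j(S, F) = 7/2 + (-6 + F) = -5/2 + F)
-368 - j(-15, L(-5, 1/(-1 - 4))) = -368 - (-5/2 - 3/(-1 - 4)) = -368 - (-5/2 - 3/(-5)) = -368 - (-5/2 - 3*(-⅕)) = -368 - (-5/2 + ⅗) = -368 - 1*(-19/10) = -368 + 19/10 = -3661/10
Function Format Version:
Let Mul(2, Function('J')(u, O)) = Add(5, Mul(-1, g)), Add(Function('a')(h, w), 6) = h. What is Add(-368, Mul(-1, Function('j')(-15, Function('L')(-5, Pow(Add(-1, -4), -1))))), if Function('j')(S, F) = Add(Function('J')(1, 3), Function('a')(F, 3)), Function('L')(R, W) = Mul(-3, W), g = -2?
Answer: Rational(-3661, 10) ≈ -366.10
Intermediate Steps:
Function('a')(h, w) = Add(-6, h)
Function('J')(u, O) = Rational(7, 2) (Function('J')(u, O) = Mul(Rational(1, 2), Add(5, Mul(-1, -2))) = Mul(Rational(1, 2), Add(5, 2)) = Mul(Rational(1, 2), 7) = Rational(7, 2))
Function('j')(S, F) = Add(Rational(-5, 2), F) (Function('j')(S, F) = Add(Rational(7, 2), Add(-6, F)) = Add(Rational(-5, 2), F))
Add(-368, Mul(-1, Function('j')(-15, Function('L')(-5, Pow(Add(-1, -4), -1))))) = Add(-368, Mul(-1, Add(Rational(-5, 2), Mul(-3, Pow(Add(-1, -4), -1))))) = Add(-368, Mul(-1, Add(Rational(-5, 2), Mul(-3, Pow(-5, -1))))) = Add(-368, Mul(-1, Add(Rational(-5, 2), Mul(-3, Rational(-1, 5))))) = Add(-368, Mul(-1, Add(Rational(-5, 2), Rational(3, 5)))) = Add(-368, Mul(-1, Rational(-19, 10))) = Add(-368, Rational(19, 10)) = Rational(-3661, 10)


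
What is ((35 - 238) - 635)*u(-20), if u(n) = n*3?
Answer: 50280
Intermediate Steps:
u(n) = 3*n
((35 - 238) - 635)*u(-20) = ((35 - 238) - 635)*(3*(-20)) = (-203 - 635)*(-60) = -838*(-60) = 50280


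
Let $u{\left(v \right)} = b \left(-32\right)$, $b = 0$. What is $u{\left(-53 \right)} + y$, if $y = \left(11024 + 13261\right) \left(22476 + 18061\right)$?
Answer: $984441045$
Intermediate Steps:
$u{\left(v \right)} = 0$ ($u{\left(v \right)} = 0 \left(-32\right) = 0$)
$y = 984441045$ ($y = 24285 \cdot 40537 = 984441045$)
$u{\left(-53 \right)} + y = 0 + 984441045 = 984441045$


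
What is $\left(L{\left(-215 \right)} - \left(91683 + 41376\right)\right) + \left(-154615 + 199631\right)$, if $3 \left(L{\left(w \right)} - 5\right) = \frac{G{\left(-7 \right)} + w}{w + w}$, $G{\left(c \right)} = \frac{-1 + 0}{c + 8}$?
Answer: $- \frac{18928134}{215} \approx -88038.0$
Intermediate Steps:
$G{\left(c \right)} = - \frac{1}{8 + c}$
$L{\left(w \right)} = 5 + \frac{-1 + w}{6 w}$ ($L{\left(w \right)} = 5 + \frac{\left(- \frac{1}{8 - 7} + w\right) \frac{1}{w + w}}{3} = 5 + \frac{\left(- 1^{-1} + w\right) \frac{1}{2 w}}{3} = 5 + \frac{\left(\left(-1\right) 1 + w\right) \frac{1}{2 w}}{3} = 5 + \frac{\left(-1 + w\right) \frac{1}{2 w}}{3} = 5 + \frac{\frac{1}{2} \frac{1}{w} \left(-1 + w\right)}{3} = 5 + \frac{-1 + w}{6 w}$)
$\left(L{\left(-215 \right)} - \left(91683 + 41376\right)\right) + \left(-154615 + 199631\right) = \left(\frac{-1 + 31 \left(-215\right)}{6 \left(-215\right)} - \left(91683 + 41376\right)\right) + \left(-154615 + 199631\right) = \left(\frac{1}{6} \left(- \frac{1}{215}\right) \left(-1 - 6665\right) - 133059\right) + 45016 = \left(\frac{1}{6} \left(- \frac{1}{215}\right) \left(-6666\right) - 133059\right) + 45016 = \left(\frac{1111}{215} - 133059\right) + 45016 = - \frac{28606574}{215} + 45016 = - \frac{18928134}{215}$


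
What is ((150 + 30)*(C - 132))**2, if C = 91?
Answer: 54464400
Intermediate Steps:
((150 + 30)*(C - 132))**2 = ((150 + 30)*(91 - 132))**2 = (180*(-41))**2 = (-7380)**2 = 54464400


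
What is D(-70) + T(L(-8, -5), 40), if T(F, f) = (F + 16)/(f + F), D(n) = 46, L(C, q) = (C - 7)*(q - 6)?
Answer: 9611/205 ≈ 46.883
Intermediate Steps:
L(C, q) = (-7 + C)*(-6 + q)
T(F, f) = (16 + F)/(F + f)
D(-70) + T(L(-8, -5), 40) = 46 + (16 + (42 - 7*(-5) - 6*(-8) - 8*(-5)))/((42 - 7*(-5) - 6*(-8) - 8*(-5)) + 40) = 46 + (16 + (42 + 35 + 48 + 40))/((42 + 35 + 48 + 40) + 40) = 46 + (16 + 165)/(165 + 40) = 46 + 181/205 = 9611/205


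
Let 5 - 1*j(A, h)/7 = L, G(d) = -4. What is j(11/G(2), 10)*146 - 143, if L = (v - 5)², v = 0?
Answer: -20583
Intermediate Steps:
L = 25 (L = (0 - 5)² = (-5)² = 25)
j(A, h) = -140 (j(A, h) = 35 - 7*25 = 35 - 175 = -140)
j(11/G(2), 10)*146 - 143 = -140*146 - 143 = -20440 - 143 = -20583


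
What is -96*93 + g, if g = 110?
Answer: -8818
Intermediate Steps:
-96*93 + g = -96*93 + 110 = -8928 + 110 = -8818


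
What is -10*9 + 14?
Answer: -76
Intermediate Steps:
-10*9 + 14 = -90 + 14 = -76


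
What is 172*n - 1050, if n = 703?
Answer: 119866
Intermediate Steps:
172*n - 1050 = 172*703 - 1050 = 120916 - 1050 = 119866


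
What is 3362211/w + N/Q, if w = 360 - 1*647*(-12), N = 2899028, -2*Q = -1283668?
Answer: 363588839741/869043236 ≈ 418.38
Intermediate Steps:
Q = 641834 (Q = -½*(-1283668) = 641834)
w = 8124 (w = 360 - 647*(-12) = 360 + 7764 = 8124)
3362211/w + N/Q = 3362211/8124 + 2899028/641834 = 3362211*(1/8124) + 2899028*(1/641834) = 1120737/2708 + 1449514/320917 = 363588839741/869043236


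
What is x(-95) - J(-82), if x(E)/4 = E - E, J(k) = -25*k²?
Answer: 168100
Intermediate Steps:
x(E) = 0 (x(E) = 4*(E - E) = 4*0 = 0)
x(-95) - J(-82) = 0 - (-25)*(-82)² = 0 - (-25)*6724 = 0 - 1*(-168100) = 0 + 168100 = 168100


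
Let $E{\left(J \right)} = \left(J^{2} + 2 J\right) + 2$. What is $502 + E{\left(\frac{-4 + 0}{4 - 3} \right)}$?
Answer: $512$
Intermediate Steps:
$E{\left(J \right)} = 2 + J^{2} + 2 J$
$502 + E{\left(\frac{-4 + 0}{4 - 3} \right)} = 502 + \left(2 + \left(\frac{-4 + 0}{4 - 3}\right)^{2} + 2 \frac{-4 + 0}{4 - 3}\right) = 502 + \left(2 + \left(- \frac{4}{1}\right)^{2} + 2 \left(- \frac{4}{1}\right)\right) = 502 + \left(2 + \left(\left(-4\right) 1\right)^{2} + 2 \left(\left(-4\right) 1\right)\right) = 502 + \left(2 + \left(-4\right)^{2} + 2 \left(-4\right)\right) = 502 + \left(2 + 16 - 8\right) = 502 + 10 = 512$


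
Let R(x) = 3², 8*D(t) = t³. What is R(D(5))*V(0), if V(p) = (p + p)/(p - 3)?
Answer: 0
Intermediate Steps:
D(t) = t³/8
V(p) = 2*p/(-3 + p) (V(p) = (2*p)/(-3 + p) = 2*p/(-3 + p))
R(x) = 9
R(D(5))*V(0) = 9*(2*0/(-3 + 0)) = 9*(2*0/(-3)) = 9*(2*0*(-⅓)) = 9*0 = 0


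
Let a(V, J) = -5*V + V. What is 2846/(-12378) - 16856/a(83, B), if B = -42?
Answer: 25962337/513687 ≈ 50.541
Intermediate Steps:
a(V, J) = -4*V
2846/(-12378) - 16856/a(83, B) = 2846/(-12378) - 16856/((-4*83)) = 2846*(-1/12378) - 16856/(-332) = -1423/6189 - 16856*(-1/332) = -1423/6189 + 4214/83 = 25962337/513687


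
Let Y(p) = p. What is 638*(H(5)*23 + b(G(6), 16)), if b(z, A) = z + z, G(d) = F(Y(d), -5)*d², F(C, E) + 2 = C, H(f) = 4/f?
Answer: 977416/5 ≈ 1.9548e+5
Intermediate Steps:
F(C, E) = -2 + C
G(d) = d²*(-2 + d) (G(d) = (-2 + d)*d² = d²*(-2 + d))
b(z, A) = 2*z
638*(H(5)*23 + b(G(6), 16)) = 638*((4/5)*23 + 2*(6²*(-2 + 6))) = 638*((4*(⅕))*23 + 2*(36*4)) = 638*((⅘)*23 + 2*144) = 638*(92/5 + 288) = 638*(1532/5) = 977416/5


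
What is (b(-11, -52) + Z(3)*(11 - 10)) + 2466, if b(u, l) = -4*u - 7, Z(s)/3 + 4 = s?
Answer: 2500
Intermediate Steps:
Z(s) = -12 + 3*s
b(u, l) = -7 - 4*u
(b(-11, -52) + Z(3)*(11 - 10)) + 2466 = ((-7 - 4*(-11)) + (-12 + 3*3)*(11 - 10)) + 2466 = ((-7 + 44) + (-12 + 9)*1) + 2466 = (37 - 3*1) + 2466 = (37 - 3) + 2466 = 34 + 2466 = 2500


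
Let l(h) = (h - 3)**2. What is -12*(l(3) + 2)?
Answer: -24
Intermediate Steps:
l(h) = (-3 + h)**2
-12*(l(3) + 2) = -12*((-3 + 3)**2 + 2) = -12*(0**2 + 2) = -12*(0 + 2) = -12*2 = -24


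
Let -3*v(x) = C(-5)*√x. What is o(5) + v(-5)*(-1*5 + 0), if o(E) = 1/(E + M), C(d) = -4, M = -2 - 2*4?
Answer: -⅕ - 20*I*√5/3 ≈ -0.2 - 14.907*I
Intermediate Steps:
M = -10 (M = -2 - 8 = -10)
v(x) = 4*√x/3 (v(x) = -(-4)*√x/3 = 4*√x/3)
o(E) = 1/(-10 + E) (o(E) = 1/(E - 10) = 1/(-10 + E))
o(5) + v(-5)*(-1*5 + 0) = 1/(-10 + 5) + (4*√(-5)/3)*(-1*5 + 0) = 1/(-5) + (4*(I*√5)/3)*(-5 + 0) = -⅕ + (4*I*√5/3)*(-5) = -⅕ - 20*I*√5/3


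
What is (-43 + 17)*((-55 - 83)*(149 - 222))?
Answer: -261924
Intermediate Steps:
(-43 + 17)*((-55 - 83)*(149 - 222)) = -(-3588)*(-73) = -26*10074 = -261924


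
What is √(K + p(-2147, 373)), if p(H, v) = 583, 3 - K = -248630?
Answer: 8*√3894 ≈ 499.22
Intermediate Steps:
K = 248633 (K = 3 - 1*(-248630) = 3 + 248630 = 248633)
√(K + p(-2147, 373)) = √(248633 + 583) = √249216 = 8*√3894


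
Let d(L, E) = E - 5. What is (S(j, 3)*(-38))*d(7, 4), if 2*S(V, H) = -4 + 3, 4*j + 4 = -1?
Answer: -19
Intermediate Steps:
d(L, E) = -5 + E
j = -5/4 (j = -1 + (¼)*(-1) = -1 - ¼ = -5/4 ≈ -1.2500)
S(V, H) = -½ (S(V, H) = (-4 + 3)/2 = (½)*(-1) = -½)
(S(j, 3)*(-38))*d(7, 4) = (-½*(-38))*(-5 + 4) = 19*(-1) = -19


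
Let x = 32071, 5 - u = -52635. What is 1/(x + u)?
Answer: 1/84711 ≈ 1.1805e-5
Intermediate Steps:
u = 52640 (u = 5 - 1*(-52635) = 5 + 52635 = 52640)
1/(x + u) = 1/(32071 + 52640) = 1/84711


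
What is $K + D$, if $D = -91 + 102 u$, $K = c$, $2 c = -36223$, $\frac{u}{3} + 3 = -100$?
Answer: $- \frac{99441}{2} \approx -49721.0$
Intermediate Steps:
$u = -309$ ($u = -9 + 3 \left(-100\right) = -9 - 300 = -309$)
$c = - \frac{36223}{2}$ ($c = \frac{1}{2} \left(-36223\right) = - \frac{36223}{2} \approx -18112.0$)
$K = - \frac{36223}{2} \approx -18112.0$
$D = -31609$ ($D = -91 + 102 \left(-309\right) = -91 - 31518 = -31609$)
$K + D = - \frac{36223}{2} - 31609 = - \frac{99441}{2}$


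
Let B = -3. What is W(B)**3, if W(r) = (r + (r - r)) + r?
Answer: -216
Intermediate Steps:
W(r) = 2*r (W(r) = (r + 0) + r = r + r = 2*r)
W(B)**3 = (2*(-3))**3 = (-6)**3 = -216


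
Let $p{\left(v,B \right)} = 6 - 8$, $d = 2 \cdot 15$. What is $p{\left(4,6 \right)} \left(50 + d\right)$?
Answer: $-160$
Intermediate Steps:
$d = 30$
$p{\left(v,B \right)} = -2$ ($p{\left(v,B \right)} = 6 - 8 = -2$)
$p{\left(4,6 \right)} \left(50 + d\right) = - 2 \left(50 + 30\right) = \left(-2\right) 80 = -160$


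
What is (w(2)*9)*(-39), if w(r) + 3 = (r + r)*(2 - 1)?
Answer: -351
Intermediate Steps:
w(r) = -3 + 2*r (w(r) = -3 + (r + r)*(2 - 1) = -3 + (2*r)*1 = -3 + 2*r)
(w(2)*9)*(-39) = ((-3 + 2*2)*9)*(-39) = ((-3 + 4)*9)*(-39) = (1*9)*(-39) = 9*(-39) = -351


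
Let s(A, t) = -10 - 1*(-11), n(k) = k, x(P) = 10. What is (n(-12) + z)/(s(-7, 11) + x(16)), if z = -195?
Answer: -207/11 ≈ -18.818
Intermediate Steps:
s(A, t) = 1 (s(A, t) = -10 + 11 = 1)
(n(-12) + z)/(s(-7, 11) + x(16)) = (-12 - 195)/(1 + 10) = -207/11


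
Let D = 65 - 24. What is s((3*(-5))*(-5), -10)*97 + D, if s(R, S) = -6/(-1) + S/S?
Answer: 720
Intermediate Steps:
D = 41
s(R, S) = 7 (s(R, S) = -6*(-1) + 1 = 6 + 1 = 7)
s((3*(-5))*(-5), -10)*97 + D = 7*97 + 41 = 679 + 41 = 720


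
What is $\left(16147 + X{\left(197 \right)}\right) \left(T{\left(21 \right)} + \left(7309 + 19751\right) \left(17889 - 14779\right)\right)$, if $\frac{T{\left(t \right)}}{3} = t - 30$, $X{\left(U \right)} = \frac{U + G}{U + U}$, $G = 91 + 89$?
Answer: $\frac{535428943615035}{394} \approx 1.359 \cdot 10^{12}$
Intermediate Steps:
$G = 180$
$X{\left(U \right)} = \frac{180 + U}{2 U}$ ($X{\left(U \right)} = \frac{U + 180}{U + U} = \frac{180 + U}{2 U}$)
$T{\left(t \right)} = -90 + 3 t$ ($T{\left(t \right)} = 3 \left(t - 30\right) = 3 \left(-30 + t\right) = -90 + 3 t$)
$\left(16147 + X{\left(197 \right)}\right) \left(T{\left(21 \right)} + \left(7309 + 19751\right) \left(17889 - 14779\right)\right) = \left(16147 + \frac{180 + 197}{2 \cdot 197}\right) \left(\left(-90 + 3 \cdot 21\right) + \left(7309 + 19751\right) \left(17889 - 14779\right)\right) = \left(16147 + \frac{1}{2} \cdot \frac{1}{197} \cdot 377\right) \left(\left(-90 + 63\right) + 27060 \cdot 3110\right) = \left(16147 + \frac{377}{394}\right) \left(-27 + 84156600\right) = \frac{6362295}{394} \cdot 84156573 = \frac{535428943615035}{394}$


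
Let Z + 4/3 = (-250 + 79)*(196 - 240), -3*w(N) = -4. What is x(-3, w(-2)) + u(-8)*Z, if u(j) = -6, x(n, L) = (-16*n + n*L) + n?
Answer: -45095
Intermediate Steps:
w(N) = 4/3 (w(N) = -⅓*(-4) = 4/3)
x(n, L) = -15*n + L*n (x(n, L) = (-16*n + L*n) + n = -15*n + L*n)
Z = 22568/3 (Z = -4/3 + (-250 + 79)*(196 - 240) = -4/3 - 171*(-44) = -4/3 + 7524 = 22568/3 ≈ 7522.7)
x(-3, w(-2)) + u(-8)*Z = -3*(-15 + 4/3) - 6*22568/3 = -3*(-41/3) - 45136 = 41 - 45136 = -45095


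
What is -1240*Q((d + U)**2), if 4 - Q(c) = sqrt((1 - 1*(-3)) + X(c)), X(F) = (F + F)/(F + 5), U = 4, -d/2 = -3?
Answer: -4960 + 2480*sqrt(651)/21 ≈ -1946.8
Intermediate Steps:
d = 6 (d = -2*(-3) = 6)
X(F) = 2*F/(5 + F) (X(F) = (2*F)/(5 + F) = 2*F/(5 + F))
Q(c) = 4 - sqrt(4 + 2*c/(5 + c)) (Q(c) = 4 - sqrt((1 - 1*(-3)) + 2*c/(5 + c)) = 4 - sqrt((1 + 3) + 2*c/(5 + c)) = 4 - sqrt(4 + 2*c/(5 + c)))
-1240*Q((d + U)**2) = -1240*(4 - sqrt(2)*sqrt((10 + 3*(6 + 4)**2)/(5 + (6 + 4)**2))) = -1240*(4 - sqrt(2)*sqrt((10 + 3*10**2)/(5 + 10**2))) = -1240*(4 - sqrt(2)*sqrt((10 + 3*100)/(5 + 100))) = -1240*(4 - sqrt(2)*sqrt((10 + 300)/105)) = -1240*(4 - sqrt(2)*sqrt((1/105)*310)) = -1240*(4 - sqrt(2)*sqrt(62/21)) = -1240*(4 - sqrt(2)*sqrt(1302)/21) = -1240*(4 - 2*sqrt(651)/21) = -4960 + 2480*sqrt(651)/21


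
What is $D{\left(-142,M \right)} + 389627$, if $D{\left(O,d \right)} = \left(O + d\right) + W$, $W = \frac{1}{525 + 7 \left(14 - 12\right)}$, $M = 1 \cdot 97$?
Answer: $\frac{209984699}{539} \approx 3.8958 \cdot 10^{5}$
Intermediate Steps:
$M = 97$
$W = \frac{1}{539}$ ($W = \frac{1}{525 + 7 \cdot 2} = \frac{1}{525 + 14} = \frac{1}{539} \approx 0.0018553$)
$D{\left(O,d \right)} = \frac{1}{539} + O + d$ ($D{\left(O,d \right)} = \left(O + d\right) + \frac{1}{539} = \frac{1}{539} + O + d$)
$D{\left(-142,M \right)} + 389627 = \left(\frac{1}{539} - 142 + 97\right) + 389627 = - \frac{24254}{539} + 389627 = \frac{209984699}{539}$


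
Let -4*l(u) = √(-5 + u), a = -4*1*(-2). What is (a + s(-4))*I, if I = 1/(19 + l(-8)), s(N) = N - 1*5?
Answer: -304/5789 - 4*I*√13/5789 ≈ -0.052513 - 0.0024913*I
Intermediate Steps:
s(N) = -5 + N (s(N) = N - 5 = -5 + N)
a = 8 (a = -4*(-2) = 8)
l(u) = -√(-5 + u)/4
I = 1/(19 - I*√13/4) (I = 1/(19 - √(-5 - 8)/4) = 1/(19 - I*√13/4) ≈ 0.052513 + 0.0024913*I)
(a + s(-4))*I = (8 + (-5 - 4))*(304/5789 + 4*I*√13/5789) = (8 - 9)*(304/5789 + 4*I*√13/5789) = -(304/5789 + 4*I*√13/5789) = -304/5789 - 4*I*√13/5789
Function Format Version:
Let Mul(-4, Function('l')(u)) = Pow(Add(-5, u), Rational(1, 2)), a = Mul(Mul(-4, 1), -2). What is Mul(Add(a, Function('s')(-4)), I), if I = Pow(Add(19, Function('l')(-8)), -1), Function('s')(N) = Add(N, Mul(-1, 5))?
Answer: Add(Rational(-304, 5789), Mul(Rational(-4, 5789), I, Pow(13, Rational(1, 2)))) ≈ Add(-0.052513, Mul(-0.0024913, I))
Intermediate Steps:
Function('s')(N) = Add(-5, N) (Function('s')(N) = Add(N, -5) = Add(-5, N))
a = 8 (a = Mul(-4, -2) = 8)
Function('l')(u) = Mul(Rational(-1, 4), Pow(Add(-5, u), Rational(1, 2)))
I = Pow(Add(19, Mul(Rational(-1, 4), I, Pow(13, Rational(1, 2)))), -1) (I = Pow(Add(19, Mul(Rational(-1, 4), Pow(Add(-5, -8), Rational(1, 2)))), -1) = Pow(Add(19, Mul(Rational(-1, 4), Pow(-13, Rational(1, 2)))), -1) = Pow(Add(19, Mul(Rational(-1, 4), Mul(I, Pow(13, Rational(1, 2))))), -1) = Pow(Add(19, Mul(Rational(-1, 4), I, Pow(13, Rational(1, 2)))), -1) ≈ Add(0.052513, Mul(0.0024913, I)))
Mul(Add(a, Function('s')(-4)), I) = Mul(Add(8, Add(-5, -4)), Add(Rational(304, 5789), Mul(Rational(4, 5789), I, Pow(13, Rational(1, 2))))) = Mul(Add(8, -9), Add(Rational(304, 5789), Mul(Rational(4, 5789), I, Pow(13, Rational(1, 2))))) = Mul(-1, Add(Rational(304, 5789), Mul(Rational(4, 5789), I, Pow(13, Rational(1, 2))))) = Add(Rational(-304, 5789), Mul(Rational(-4, 5789), I, Pow(13, Rational(1, 2))))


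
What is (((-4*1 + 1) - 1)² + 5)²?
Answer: 441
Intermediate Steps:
(((-4*1 + 1) - 1)² + 5)² = (((-4 + 1) - 1)² + 5)² = ((-3 - 1)² + 5)² = ((-4)² + 5)² = (16 + 5)² = 21² = 441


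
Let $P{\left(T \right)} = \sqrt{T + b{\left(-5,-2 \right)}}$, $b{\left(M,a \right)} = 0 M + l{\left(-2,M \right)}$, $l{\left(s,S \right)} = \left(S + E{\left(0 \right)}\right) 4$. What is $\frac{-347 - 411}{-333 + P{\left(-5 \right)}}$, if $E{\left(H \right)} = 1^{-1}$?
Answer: $\frac{42069}{18485} + \frac{379 i \sqrt{21}}{55455} \approx 2.2758 + 0.031319 i$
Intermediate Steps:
$E{\left(H \right)} = 1$
$l{\left(s,S \right)} = 4 + 4 S$ ($l{\left(s,S \right)} = \left(S + 1\right) 4 = \left(1 + S\right) 4 = 4 + 4 S$)
$b{\left(M,a \right)} = 4 + 4 M$ ($b{\left(M,a \right)} = 0 M + \left(4 + 4 M\right) = 0 + \left(4 + 4 M\right) = 4 + 4 M$)
$P{\left(T \right)} = \sqrt{-16 + T}$ ($P{\left(T \right)} = \sqrt{T + \left(4 + 4 \left(-5\right)\right)} = \sqrt{T + \left(4 - 20\right)} = \sqrt{T - 16} = \sqrt{-16 + T}$)
$\frac{-347 - 411}{-333 + P{\left(-5 \right)}} = \frac{-347 - 411}{-333 + \sqrt{-16 - 5}} = - \frac{758}{-333 + \sqrt{-21}} = - \frac{758}{-333 + i \sqrt{21}}$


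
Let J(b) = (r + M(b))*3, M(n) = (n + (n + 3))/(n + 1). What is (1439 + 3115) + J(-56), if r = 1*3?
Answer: 251292/55 ≈ 4568.9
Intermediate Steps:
r = 3
M(n) = (3 + 2*n)/(1 + n) (M(n) = (n + (3 + n))/(1 + n) = (3 + 2*n)/(1 + n))
J(b) = 9 + 3*(3 + 2*b)/(1 + b) (J(b) = (3 + (3 + 2*b)/(1 + b))*3 = 9 + 3*(3 + 2*b)/(1 + b))
(1439 + 3115) + J(-56) = (1439 + 3115) + 3*(6 + 5*(-56))/(1 - 56) = 4554 + 3*(6 - 280)/(-55) = 4554 + 3*(-1/55)*(-274) = 4554 + 822/55 = 251292/55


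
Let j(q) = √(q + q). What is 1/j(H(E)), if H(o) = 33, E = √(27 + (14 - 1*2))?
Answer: √66/66 ≈ 0.12309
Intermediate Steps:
E = √39 (E = √(27 + (14 - 2)) = √(27 + 12) = √39 ≈ 6.2450)
j(q) = √2*√q (j(q) = √(2*q) = √2*√q)
1/j(H(E)) = 1/(√2*√33) = 1/(√66) = √66/66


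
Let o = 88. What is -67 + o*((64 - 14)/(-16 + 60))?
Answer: 33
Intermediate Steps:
-67 + o*((64 - 14)/(-16 + 60)) = -67 + 88*((64 - 14)/(-16 + 60)) = -67 + 88*(50/44) = -67 + 88*(50*(1/44)) = -67 + 88*(25/22) = -67 + 100 = 33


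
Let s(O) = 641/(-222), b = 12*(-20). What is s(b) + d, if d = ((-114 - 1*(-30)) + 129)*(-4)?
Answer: -40601/222 ≈ -182.89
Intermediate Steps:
b = -240
s(O) = -641/222 (s(O) = 641*(-1/222) = -641/222)
d = -180 (d = ((-114 + 30) + 129)*(-4) = (-84 + 129)*(-4) = 45*(-4) = -180)
s(b) + d = -641/222 - 180 = -40601/222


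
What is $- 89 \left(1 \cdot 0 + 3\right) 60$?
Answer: $-16020$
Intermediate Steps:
$- 89 \left(1 \cdot 0 + 3\right) 60 = - 89 \left(0 + 3\right) 60 = \left(-89\right) 3 \cdot 60 = \left(-267\right) 60 = -16020$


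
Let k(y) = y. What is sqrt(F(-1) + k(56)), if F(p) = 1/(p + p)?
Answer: sqrt(222)/2 ≈ 7.4498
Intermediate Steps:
F(p) = 1/(2*p)
sqrt(F(-1) + k(56)) = sqrt((1/2)/(-1) + 56) = sqrt((1/2)*(-1) + 56) = sqrt(-1/2 + 56) = sqrt(111/2) = sqrt(222)/2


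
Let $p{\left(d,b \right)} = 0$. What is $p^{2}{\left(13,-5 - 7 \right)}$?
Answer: $0$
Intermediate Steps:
$p^{2}{\left(13,-5 - 7 \right)} = 0^{2} = 0$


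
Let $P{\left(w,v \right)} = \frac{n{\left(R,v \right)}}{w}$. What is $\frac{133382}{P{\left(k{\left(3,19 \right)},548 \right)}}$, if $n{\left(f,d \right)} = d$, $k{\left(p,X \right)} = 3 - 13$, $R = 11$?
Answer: $- \frac{333455}{137} \approx -2434.0$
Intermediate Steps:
$k{\left(p,X \right)} = -10$
$P{\left(w,v \right)} = \frac{v}{w}$
$\frac{133382}{P{\left(k{\left(3,19 \right)},548 \right)}} = \frac{133382}{548 \frac{1}{-10}} = \frac{133382}{548 \left(- \frac{1}{10}\right)} = \frac{133382}{- \frac{274}{5}} = 133382 \left(- \frac{5}{274}\right) = - \frac{333455}{137}$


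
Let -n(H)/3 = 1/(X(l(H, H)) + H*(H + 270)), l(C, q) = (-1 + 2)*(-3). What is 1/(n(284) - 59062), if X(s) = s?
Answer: -157333/9292401649 ≈ -1.6931e-5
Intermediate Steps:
l(C, q) = -3 (l(C, q) = 1*(-3) = -3)
n(H) = -3/(-3 + H*(270 + H)) (n(H) = -3/(-3 + H*(H + 270)) = -3/(-3 + H*(270 + H)))
1/(n(284) - 59062) = 1/(-3/(-3 + 284² + 270*284) - 59062) = 1/(-3/(-3 + 80656 + 76680) - 59062) = 1/(-3/157333 - 59062) = 1/(-9292401649/157333) = -157333/9292401649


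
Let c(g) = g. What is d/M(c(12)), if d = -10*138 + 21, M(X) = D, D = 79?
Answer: -1359/79 ≈ -17.203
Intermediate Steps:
M(X) = 79
d = -1359 (d = -1380 + 21 = -1359)
d/M(c(12)) = -1359/79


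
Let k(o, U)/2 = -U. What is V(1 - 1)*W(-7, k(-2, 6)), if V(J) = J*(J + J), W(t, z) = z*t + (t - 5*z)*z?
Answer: 0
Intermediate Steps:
k(o, U) = -2*U (k(o, U) = 2*(-U) = -2*U)
W(t, z) = t*z + z*(t - 5*z)
V(J) = 2*J² (V(J) = J*(2*J) = 2*J²)
V(1 - 1)*W(-7, k(-2, 6)) = (2*(1 - 1)²)*((-2*6)*(-(-10)*6 + 2*(-7))) = (2*0²)*(-12*(-5*(-12) - 14)) = (2*0)*(-12*(60 - 14)) = 0*(-12*46) = 0*(-552) = 0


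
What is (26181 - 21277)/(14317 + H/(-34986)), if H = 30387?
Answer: 8170064/23850675 ≈ 0.34255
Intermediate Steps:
(26181 - 21277)/(14317 + H/(-34986)) = (26181 - 21277)/(14317 + 30387/(-34986)) = 4904/(14317 + 30387*(-1/34986)) = 4904/(14317 - 1447/1666) = 4904/(23850675/1666) = 4904*(1666/23850675) = 8170064/23850675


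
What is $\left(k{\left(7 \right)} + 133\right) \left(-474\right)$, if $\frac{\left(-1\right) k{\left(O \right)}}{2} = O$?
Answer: $-56406$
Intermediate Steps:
$k{\left(O \right)} = - 2 O$
$\left(k{\left(7 \right)} + 133\right) \left(-474\right) = \left(\left(-2\right) 7 + 133\right) \left(-474\right) = \left(-14 + 133\right) \left(-474\right) = 119 \left(-474\right) = -56406$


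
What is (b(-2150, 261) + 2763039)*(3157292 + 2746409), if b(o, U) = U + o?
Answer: 16301004016150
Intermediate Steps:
(b(-2150, 261) + 2763039)*(3157292 + 2746409) = ((261 - 2150) + 2763039)*(3157292 + 2746409) = (-1889 + 2763039)*5903701 = 2761150*5903701 = 16301004016150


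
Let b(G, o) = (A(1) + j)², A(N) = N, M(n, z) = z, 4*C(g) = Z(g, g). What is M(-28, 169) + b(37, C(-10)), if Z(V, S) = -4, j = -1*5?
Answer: 185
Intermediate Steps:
j = -5
C(g) = -1 (C(g) = (¼)*(-4) = -1)
b(G, o) = 16 (b(G, o) = (1 - 5)² = (-4)² = 16)
M(-28, 169) + b(37, C(-10)) = 169 + 16 = 185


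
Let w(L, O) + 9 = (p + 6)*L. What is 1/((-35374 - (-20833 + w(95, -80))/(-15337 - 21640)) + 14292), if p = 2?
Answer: -36977/779569196 ≈ -4.7433e-5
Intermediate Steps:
w(L, O) = -9 + 8*L (w(L, O) = -9 + (2 + 6)*L = -9 + 8*L)
1/((-35374 - (-20833 + w(95, -80))/(-15337 - 21640)) + 14292) = 1/((-35374 - (-20833 + (-9 + 8*95))/(-15337 - 21640)) + 14292) = 1/((-35374 - (-20833 + (-9 + 760))/(-36977)) + 14292) = 1/((-35374 - (-20833 + 751)*(-1)/36977) + 14292) = 1/((-35374 - (-20082)*(-1)/36977) + 14292) = 1/((-35374 - 1*20082/36977) + 14292) = 1/((-35374 - 20082/36977) + 14292) = 1/(-1308044480/36977 + 14292) = 1/(-779569196/36977) = -36977/779569196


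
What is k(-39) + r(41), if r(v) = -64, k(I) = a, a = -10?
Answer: -74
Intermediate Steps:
k(I) = -10
k(-39) + r(41) = -10 - 64 = -74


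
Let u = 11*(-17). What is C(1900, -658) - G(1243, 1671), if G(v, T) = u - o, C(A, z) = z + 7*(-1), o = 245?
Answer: -233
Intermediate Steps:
u = -187
C(A, z) = -7 + z (C(A, z) = z - 7 = -7 + z)
G(v, T) = -432 (G(v, T) = -187 - 1*245 = -187 - 245 = -432)
C(1900, -658) - G(1243, 1671) = (-7 - 658) - 1*(-432) = -665 + 432 = -233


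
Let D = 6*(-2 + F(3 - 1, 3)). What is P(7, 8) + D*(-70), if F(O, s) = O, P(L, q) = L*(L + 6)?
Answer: 91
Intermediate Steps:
P(L, q) = L*(6 + L)
D = 0 (D = 6*(-2 + (3 - 1)) = 6*(-2 + 2) = 6*0 = 0)
P(7, 8) + D*(-70) = 7*(6 + 7) + 0*(-70) = 7*13 + 0 = 91 + 0 = 91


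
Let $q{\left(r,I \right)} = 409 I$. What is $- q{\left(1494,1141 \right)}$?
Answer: $-466669$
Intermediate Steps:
$- q{\left(1494,1141 \right)} = - 409 \cdot 1141 = \left(-1\right) 466669 = -466669$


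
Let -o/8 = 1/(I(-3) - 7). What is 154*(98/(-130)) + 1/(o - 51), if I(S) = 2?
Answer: -143399/1235 ≈ -116.11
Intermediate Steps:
o = 8/5 (o = -8/(2 - 7) = -8/(-5) = -8*(-⅕) = 8/5 ≈ 1.6000)
154*(98/(-130)) + 1/(o - 51) = 154*(98/(-130)) + 1/(8/5 - 51) = 154*(98*(-1/130)) + 1/(-247/5) = 154*(-49/65) - 5/247 = -7546/65 - 5/247 = -143399/1235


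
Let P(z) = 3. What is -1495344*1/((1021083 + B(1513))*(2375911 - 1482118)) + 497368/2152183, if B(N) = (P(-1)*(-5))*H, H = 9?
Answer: 37821093921121100/163658483392024401 ≈ 0.23110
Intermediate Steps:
B(N) = -135 (B(N) = (3*(-5))*9 = -15*9 = -135)
-1495344*1/((1021083 + B(1513))*(2375911 - 1482118)) + 497368/2152183 = -1495344*1/((1021083 - 135)*(2375911 - 1482118)) + 497368/2152183 = -1495344/(1020948*893793) + 497368*(1/2152183) = -1495344/912516175764 + 497368/2152183 = -1495344*1/912516175764 + 497368/2152183 = -124612/76043014647 + 497368/2152183 = 37821093921121100/163658483392024401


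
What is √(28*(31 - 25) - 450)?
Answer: I*√282 ≈ 16.793*I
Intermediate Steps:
√(28*(31 - 25) - 450) = √(28*6 - 450) = √(168 - 450) = √(-282) = I*√282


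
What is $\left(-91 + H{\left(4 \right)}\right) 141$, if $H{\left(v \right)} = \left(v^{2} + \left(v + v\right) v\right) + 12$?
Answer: $-4371$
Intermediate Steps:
$H{\left(v \right)} = 12 + 3 v^{2}$ ($H{\left(v \right)} = \left(v^{2} + 2 v v\right) + 12 = \left(v^{2} + 2 v^{2}\right) + 12 = 3 v^{2} + 12 = 12 + 3 v^{2}$)
$\left(-91 + H{\left(4 \right)}\right) 141 = \left(-91 + \left(12 + 3 \cdot 4^{2}\right)\right) 141 = \left(-91 + \left(12 + 3 \cdot 16\right)\right) 141 = \left(-91 + \left(12 + 48\right)\right) 141 = \left(-91 + 60\right) 141 = \left(-31\right) 141 = -4371$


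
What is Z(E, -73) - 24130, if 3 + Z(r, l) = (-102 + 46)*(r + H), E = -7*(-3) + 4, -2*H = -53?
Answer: -27017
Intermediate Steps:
H = 53/2 (H = -½*(-53) = 53/2 ≈ 26.500)
E = 25 (E = 21 + 4 = 25)
Z(r, l) = -1487 - 56*r (Z(r, l) = -3 + (-102 + 46)*(r + 53/2) = -3 - 56*(53/2 + r) = -3 + (-1484 - 56*r) = -1487 - 56*r)
Z(E, -73) - 24130 = (-1487 - 56*25) - 24130 = (-1487 - 1400) - 24130 = -2887 - 24130 = -27017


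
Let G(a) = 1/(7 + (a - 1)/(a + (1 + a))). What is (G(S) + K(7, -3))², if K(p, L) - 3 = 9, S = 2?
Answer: 190969/1296 ≈ 147.35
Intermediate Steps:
K(p, L) = 12 (K(p, L) = 3 + 9 = 12)
G(a) = 1/(7 + (-1 + a)/(1 + 2*a))
(G(S) + K(7, -3))² = ((1 + 2*2)/(3*(2 + 5*2)) + 12)² = ((1 + 4)/(3*(2 + 10)) + 12)² = ((⅓)*5/12 + 12)² = ((⅓)*(1/12)*5 + 12)² = (5/36 + 12)² = (437/36)² = 190969/1296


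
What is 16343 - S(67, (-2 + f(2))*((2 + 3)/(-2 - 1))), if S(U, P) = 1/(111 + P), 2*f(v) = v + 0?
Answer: 5523931/338 ≈ 16343.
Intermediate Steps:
f(v) = v/2 (f(v) = (v + 0)/2 = v/2)
16343 - S(67, (-2 + f(2))*((2 + 3)/(-2 - 1))) = 16343 - 1/(111 + (-2 + (½)*2)*((2 + 3)/(-2 - 1))) = 16343 - 1/(111 + (-2 + 1)*(5/(-3))) = 16343 - 1/(111 - 5*(-1)/3) = 16343 - 1/(111 - 1*(-5/3)) = 16343 - 1/(111 + 5/3) = 16343 - 1/338/3 = 16343 - 1*3/338 = 16343 - 3/338 = 5523931/338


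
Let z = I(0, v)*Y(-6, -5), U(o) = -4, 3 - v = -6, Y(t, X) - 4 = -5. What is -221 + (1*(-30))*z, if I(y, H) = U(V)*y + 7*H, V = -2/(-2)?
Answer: 1669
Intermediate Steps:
V = 1 (V = -2*(-½) = 1)
Y(t, X) = -1 (Y(t, X) = 4 - 5 = -1)
v = 9 (v = 3 - 1*(-6) = 3 + 6 = 9)
I(y, H) = -4*y + 7*H
z = -63 (z = (-4*0 + 7*9)*(-1) = (0 + 63)*(-1) = 63*(-1) = -63)
-221 + (1*(-30))*z = -221 + (1*(-30))*(-63) = -221 - 30*(-63) = -221 + 1890 = 1669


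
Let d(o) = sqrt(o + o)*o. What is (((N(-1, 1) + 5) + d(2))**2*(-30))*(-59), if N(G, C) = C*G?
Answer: 113280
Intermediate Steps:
d(o) = sqrt(2)*o**(3/2) (d(o) = sqrt(2*o)*o = (sqrt(2)*sqrt(o))*o = sqrt(2)*o**(3/2))
(((N(-1, 1) + 5) + d(2))**2*(-30))*(-59) = (((1*(-1) + 5) + sqrt(2)*2**(3/2))**2*(-30))*(-59) = (((-1 + 5) + sqrt(2)*(2*sqrt(2)))**2*(-30))*(-59) = ((4 + 4)**2*(-30))*(-59) = (8**2*(-30))*(-59) = (64*(-30))*(-59) = -1920*(-59) = 113280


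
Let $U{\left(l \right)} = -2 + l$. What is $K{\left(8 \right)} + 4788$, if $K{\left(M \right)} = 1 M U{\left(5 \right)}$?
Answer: $4812$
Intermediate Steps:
$K{\left(M \right)} = 3 M$ ($K{\left(M \right)} = 1 M \left(-2 + 5\right) = M 3 = 3 M$)
$K{\left(8 \right)} + 4788 = 3 \cdot 8 + 4788 = 24 + 4788 = 4812$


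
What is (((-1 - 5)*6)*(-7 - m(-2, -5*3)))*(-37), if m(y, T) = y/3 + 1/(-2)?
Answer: -7770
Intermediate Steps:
m(y, T) = -½ + y/3 (m(y, T) = y*(⅓) + 1*(-½) = y/3 - ½ = -½ + y/3)
(((-1 - 5)*6)*(-7 - m(-2, -5*3)))*(-37) = (((-1 - 5)*6)*(-7 - (-½ + (⅓)*(-2))))*(-37) = ((-6*6)*(-7 - (-½ - ⅔)))*(-37) = -36*(-7 - 1*(-7/6))*(-37) = -36*(-7 + 7/6)*(-37) = -36*(-35/6)*(-37) = 210*(-37) = -7770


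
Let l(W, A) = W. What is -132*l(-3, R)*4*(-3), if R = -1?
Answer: -4752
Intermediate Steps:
-132*l(-3, R)*4*(-3) = -132*(-3*4)*(-3) = -(-1584)*(-3) = -132*36 = -4752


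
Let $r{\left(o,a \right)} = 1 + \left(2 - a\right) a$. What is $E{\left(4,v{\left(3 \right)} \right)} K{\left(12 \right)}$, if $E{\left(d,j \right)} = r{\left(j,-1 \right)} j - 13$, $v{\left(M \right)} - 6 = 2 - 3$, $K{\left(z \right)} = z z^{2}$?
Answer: $-39744$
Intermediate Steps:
$r{\left(o,a \right)} = 1 + a \left(2 - a\right)$
$K{\left(z \right)} = z^{3}$
$v{\left(M \right)} = 5$ ($v{\left(M \right)} = 6 + \left(2 - 3\right) = 6 - 1 = 5$)
$E{\left(d,j \right)} = -13 - 2 j$ ($E{\left(d,j \right)} = \left(1 - \left(-1\right)^{2} + 2 \left(-1\right)\right) j - 13 = \left(1 - 1 - 2\right) j - 13 = - 2 j - 13 = -13 - 2 j$)
$E{\left(4,v{\left(3 \right)} \right)} K{\left(12 \right)} = \left(-13 - 10\right) 12^{3} = \left(-13 - 10\right) 1728 = \left(-23\right) 1728 = -39744$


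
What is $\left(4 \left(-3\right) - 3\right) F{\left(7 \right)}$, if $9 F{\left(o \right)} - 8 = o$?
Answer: $-25$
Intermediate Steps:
$F{\left(o \right)} = \frac{8}{9} + \frac{o}{9}$
$\left(4 \left(-3\right) - 3\right) F{\left(7 \right)} = \left(4 \left(-3\right) - 3\right) \left(\frac{8}{9} + \frac{1}{9} \cdot 7\right) = \left(-12 - 3\right) \left(\frac{8}{9} + \frac{7}{9}\right) = \left(-15\right) \frac{5}{3} = -25$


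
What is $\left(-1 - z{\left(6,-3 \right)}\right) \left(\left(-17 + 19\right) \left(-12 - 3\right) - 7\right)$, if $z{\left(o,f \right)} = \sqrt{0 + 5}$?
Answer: $37 + 37 \sqrt{5} \approx 119.73$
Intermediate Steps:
$z{\left(o,f \right)} = \sqrt{5}$
$\left(-1 - z{\left(6,-3 \right)}\right) \left(\left(-17 + 19\right) \left(-12 - 3\right) - 7\right) = \left(-1 - \sqrt{5}\right) \left(\left(-17 + 19\right) \left(-12 - 3\right) - 7\right) = \left(-1 - \sqrt{5}\right) \left(2 \left(-15\right) - 7\right) = \left(-1 - \sqrt{5}\right) \left(-30 - 7\right) = \left(-1 - \sqrt{5}\right) \left(-37\right) = 37 + 37 \sqrt{5}$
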